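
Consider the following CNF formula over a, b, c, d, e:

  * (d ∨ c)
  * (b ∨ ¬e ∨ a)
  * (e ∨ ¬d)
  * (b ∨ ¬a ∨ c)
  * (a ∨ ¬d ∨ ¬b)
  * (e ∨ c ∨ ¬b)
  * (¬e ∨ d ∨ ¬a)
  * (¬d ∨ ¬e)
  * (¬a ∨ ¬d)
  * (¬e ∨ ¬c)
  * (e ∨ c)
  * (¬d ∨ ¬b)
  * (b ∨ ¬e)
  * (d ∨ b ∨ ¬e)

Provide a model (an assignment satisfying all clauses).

a = T, b = F, c = T, d = F, e = F

Check each clause:
  1. (d ∨ c) — c is true.
  2. (b ∨ ¬e ∨ a) — a is true.
  3. (¬d ∨ e) — ¬d is true.
  4. (c ∨ ¬a ∨ b) — c is true.
  5. (a ∨ ¬b ∨ ¬d) — a is true.
  6. (e ∨ ¬b ∨ c) — c is true.
  7. (d ∨ ¬a ∨ ¬e) — ¬e is true.
  8. (¬d ∨ ¬e) — ¬e is true.
  9. (¬d ∨ ¬a) — ¬d is true.
  10. (¬c ∨ ¬e) — ¬e is true.
  11. (c ∨ e) — c is true.
  12. (¬d ∨ ¬b) — ¬d is true.
  13. (¬e ∨ b) — ¬e is true.
  14. (¬e ∨ b ∨ d) — ¬e is true.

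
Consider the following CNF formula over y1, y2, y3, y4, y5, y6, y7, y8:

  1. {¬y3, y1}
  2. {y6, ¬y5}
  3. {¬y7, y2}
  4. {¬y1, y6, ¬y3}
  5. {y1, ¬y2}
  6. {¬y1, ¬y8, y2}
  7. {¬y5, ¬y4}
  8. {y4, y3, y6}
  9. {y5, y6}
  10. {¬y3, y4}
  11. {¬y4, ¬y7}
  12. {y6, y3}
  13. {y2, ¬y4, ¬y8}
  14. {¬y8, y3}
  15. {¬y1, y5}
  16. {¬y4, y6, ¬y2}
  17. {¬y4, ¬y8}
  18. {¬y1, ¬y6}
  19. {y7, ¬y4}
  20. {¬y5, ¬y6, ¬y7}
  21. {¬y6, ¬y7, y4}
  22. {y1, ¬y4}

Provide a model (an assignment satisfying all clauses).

Pure literal: y8 appears only negated; assign y8 = False.
Branch on y1: take y1 = False.
  then y3 is forced to False.
  then y2 is forced to False.
  then y7 is forced to False.
  then y6 is forced to True.
  then y4 is forced to False.
y5 is now unconstrained; take y5 = False.
Every clause has at least one true literal under this assignment.
Check each clause:
  1. {y1, ¬y3} — ¬y3 is true.
  2. {¬y5, y6} — ¬y5 is true.
  3. {y2, ¬y7} — ¬y7 is true.
  4. {¬y1, y6, ¬y3} — ¬y3 is true.
  5. {¬y2, y1} — ¬y2 is true.
  6. {¬y1, ¬y8, y2} — ¬y8 is true.
  7. {¬y4, ¬y5} — ¬y5 is true.
  8. {y6, y4, y3} — y6 is true.
  9. {y6, y5} — y6 is true.
  10. {¬y3, y4} — ¬y3 is true.
  11. {¬y4, ¬y7} — ¬y7 is true.
  12. {y3, y6} — y6 is true.
  13. {y2, ¬y8, ¬y4} — ¬y8 is true.
  14. {y3, ¬y8} — ¬y8 is true.
  15. {y5, ¬y1} — ¬y1 is true.
  16. {y6, ¬y4, ¬y2} — ¬y4 is true.
  17. {¬y4, ¬y8} — ¬y8 is true.
  18. {¬y1, ¬y6} — ¬y1 is true.
  19. {y7, ¬y4} — ¬y4 is true.
  20. {¬y7, ¬y6, ¬y5} — ¬y7 is true.
  21. {¬y6, ¬y7, y4} — ¬y7 is true.
  22. {y1, ¬y4} — ¬y4 is true.

y1=F, y2=F, y3=F, y4=F, y5=F, y6=T, y7=F, y8=F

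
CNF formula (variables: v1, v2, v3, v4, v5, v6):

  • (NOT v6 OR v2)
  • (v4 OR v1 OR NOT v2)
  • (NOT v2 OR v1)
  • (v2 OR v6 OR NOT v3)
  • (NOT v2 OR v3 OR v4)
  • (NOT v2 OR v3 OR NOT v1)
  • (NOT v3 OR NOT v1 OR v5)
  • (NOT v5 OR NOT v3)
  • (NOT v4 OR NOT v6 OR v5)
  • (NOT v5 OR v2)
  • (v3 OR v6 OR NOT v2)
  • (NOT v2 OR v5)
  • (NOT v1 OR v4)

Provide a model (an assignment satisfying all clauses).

Branch on v1: take v1 = False.
  then v2 is forced to False.
  then v6 is forced to False.
  then v3 is forced to False.
  then v5 is forced to False.
v4 is now unconstrained; take v4 = False.

v1=0, v2=0, v3=0, v4=0, v5=0, v6=0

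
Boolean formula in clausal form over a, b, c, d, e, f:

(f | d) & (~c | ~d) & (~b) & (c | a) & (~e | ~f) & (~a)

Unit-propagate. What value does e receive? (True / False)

False

Unit clause (~b) sets b = False.
(~a) is a unit clause: a = False.
(c | a): since a = False, the clause reduces to (c). c = True.
In (~c | ~d), ~c is now false; ~d must hold, so d = False.
(f | d): since d = False, the clause reduces to (f). f = True.
From (~f | ~e) and f = True: e = False.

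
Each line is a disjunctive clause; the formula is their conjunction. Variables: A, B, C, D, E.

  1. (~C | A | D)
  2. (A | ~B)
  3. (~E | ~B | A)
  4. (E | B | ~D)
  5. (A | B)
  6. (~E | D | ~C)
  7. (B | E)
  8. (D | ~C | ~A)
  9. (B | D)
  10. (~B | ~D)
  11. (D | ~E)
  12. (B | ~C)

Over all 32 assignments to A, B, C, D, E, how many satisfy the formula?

2

Satisfying assignments:
  A=1 B=0 C=0 D=1 E=1
  A=1 B=1 C=0 D=0 E=0
Count: 2.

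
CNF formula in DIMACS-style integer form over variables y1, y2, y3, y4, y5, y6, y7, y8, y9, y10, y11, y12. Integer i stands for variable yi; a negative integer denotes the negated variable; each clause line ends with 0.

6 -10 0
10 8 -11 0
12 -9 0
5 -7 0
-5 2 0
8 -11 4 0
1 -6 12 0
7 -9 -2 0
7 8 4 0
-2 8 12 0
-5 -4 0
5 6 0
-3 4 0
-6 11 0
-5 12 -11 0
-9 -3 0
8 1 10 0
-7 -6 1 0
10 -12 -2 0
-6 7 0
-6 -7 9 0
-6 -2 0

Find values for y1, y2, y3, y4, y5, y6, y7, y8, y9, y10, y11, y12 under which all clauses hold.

y1=F, y2=T, y3=F, y4=F, y5=T, y6=F, y7=T, y8=T, y9=F, y10=F, y11=F, y12=F

Check each clause:
  1. (y6 | ~y10) — ~y10 is true.
  2. (y8 | ~y11 | y10) — y8 is true.
  3. (y12 | ~y9) — ~y9 is true.
  4. (y5 | ~y7) — y5 is true.
  5. (~y5 | y2) — y2 is true.
  6. (~y11 | y8 | y4) — y8 is true.
  7. (~y6 | y1 | y12) — ~y6 is true.
  8. (y7 | ~y2 | ~y9) — ~y9 is true.
  9. (y7 | y4 | y8) — y8 is true.
  10. (~y2 | y12 | y8) — y8 is true.
  11. (~y4 | ~y5) — ~y4 is true.
  12. (y5 | y6) — y5 is true.
  13. (~y3 | y4) — ~y3 is true.
  14. (~y6 | y11) — ~y6 is true.
  15. (~y5 | y12 | ~y11) — ~y11 is true.
  16. (~y9 | ~y3) — ~y3 is true.
  17. (y10 | y8 | y1) — y8 is true.
  18. (y1 | ~y7 | ~y6) — ~y6 is true.
  19. (~y12 | y10 | ~y2) — ~y12 is true.
  20. (~y6 | y7) — ~y6 is true.
  21. (y9 | ~y6 | ~y7) — ~y6 is true.
  22. (~y6 | ~y2) — ~y6 is true.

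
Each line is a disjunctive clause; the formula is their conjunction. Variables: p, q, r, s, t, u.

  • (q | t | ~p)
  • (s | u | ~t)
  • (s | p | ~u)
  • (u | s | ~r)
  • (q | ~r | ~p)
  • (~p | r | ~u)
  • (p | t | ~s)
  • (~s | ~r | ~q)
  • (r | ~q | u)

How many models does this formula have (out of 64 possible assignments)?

9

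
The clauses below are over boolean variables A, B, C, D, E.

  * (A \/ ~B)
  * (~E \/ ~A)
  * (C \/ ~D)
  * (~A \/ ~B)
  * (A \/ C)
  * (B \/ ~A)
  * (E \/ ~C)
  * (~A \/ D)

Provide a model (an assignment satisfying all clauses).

A=False, B=False, C=True, D=False, E=True

Check each clause:
  1. (~B \/ A) — ~B is true.
  2. (~A \/ ~E) — ~A is true.
  3. (~D \/ C) — C is true.
  4. (~B \/ ~A) — ~B is true.
  5. (C \/ A) — C is true.
  6. (B \/ ~A) — ~A is true.
  7. (E \/ ~C) — E is true.
  8. (D \/ ~A) — ~A is true.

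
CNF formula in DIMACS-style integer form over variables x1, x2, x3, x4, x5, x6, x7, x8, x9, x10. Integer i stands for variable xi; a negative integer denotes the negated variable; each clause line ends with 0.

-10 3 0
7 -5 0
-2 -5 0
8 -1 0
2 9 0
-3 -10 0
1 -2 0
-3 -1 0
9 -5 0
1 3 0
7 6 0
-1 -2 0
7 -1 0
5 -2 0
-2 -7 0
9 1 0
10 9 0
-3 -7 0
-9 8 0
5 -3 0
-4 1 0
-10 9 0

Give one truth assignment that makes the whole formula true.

Pure literal: x4 appears only negated; assign x4 = False.
Pure literal: x8 appears only positively; assign x8 = True.
Branch on x1: take x1 = True.
  then x3 is forced to False.
  then x10 is forced to False.
  then x2 is forced to False.
  then x9 is forced to True.
  then x7 is forced to True.
x5, x6 are now unconstrained; take x5 = True, x6 = False.
Check each clause:
  1. (¬x10 ∨ x3) — ¬x10 is true.
  2. (x7 ∨ ¬x5) — x7 is true.
  3. (¬x5 ∨ ¬x2) — ¬x2 is true.
  4. (¬x1 ∨ x8) — x8 is true.
  5. (x9 ∨ x2) — x9 is true.
  6. (¬x10 ∨ ¬x3) — ¬x3 is true.
  7. (¬x2 ∨ x1) — x1 is true.
  8. (¬x3 ∨ ¬x1) — ¬x3 is true.
  9. (x9 ∨ ¬x5) — x9 is true.
  10. (x1 ∨ x3) — x1 is true.
  11. (x6 ∨ x7) — x7 is true.
  12. (¬x1 ∨ ¬x2) — ¬x2 is true.
  13. (¬x1 ∨ x7) — x7 is true.
  14. (x5 ∨ ¬x2) — x5 is true.
  15. (¬x2 ∨ ¬x7) — ¬x2 is true.
  16. (x1 ∨ x9) — x1 is true.
  17. (x9 ∨ x10) — x9 is true.
  18. (¬x3 ∨ ¬x7) — ¬x3 is true.
  19. (¬x9 ∨ x8) — x8 is true.
  20. (¬x3 ∨ x5) — x5 is true.
  21. (x1 ∨ ¬x4) — x1 is true.
  22. (¬x10 ∨ x9) — x9 is true.

x1 = True, x2 = False, x3 = False, x4 = False, x5 = True, x6 = False, x7 = True, x8 = True, x9 = True, x10 = False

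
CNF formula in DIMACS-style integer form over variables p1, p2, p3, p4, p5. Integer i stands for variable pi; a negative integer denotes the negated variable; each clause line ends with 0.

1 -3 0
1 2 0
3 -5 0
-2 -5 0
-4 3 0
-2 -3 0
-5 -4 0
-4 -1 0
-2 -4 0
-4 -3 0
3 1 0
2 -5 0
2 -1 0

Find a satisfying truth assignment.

p1=1, p2=1, p3=0, p4=0, p5=0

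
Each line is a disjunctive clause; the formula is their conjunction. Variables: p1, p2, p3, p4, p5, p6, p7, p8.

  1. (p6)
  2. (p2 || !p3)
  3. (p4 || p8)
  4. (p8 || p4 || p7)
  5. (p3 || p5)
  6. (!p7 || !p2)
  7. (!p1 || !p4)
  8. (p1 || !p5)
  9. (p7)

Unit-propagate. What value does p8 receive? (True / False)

Unit clause (p6) sets p6 = True.
Unit clause (p7) sets p7 = True.
(!p7 || !p2): since p7 = True, the clause reduces to (!p2). p2 = False.
(!p3 || p2): since p2 = False, the clause reduces to (!p3). p3 = False.
From (p3 || p5) and p3 = False: p5 = True.
(!p5 || p1) with p5 = True leaves only p1, so p1 = True.
(!p1 || !p4) with p1 = True leaves only !p4, so p4 = False.
(p8 || p4) with p4 = False leaves only p8, so p8 = True.

True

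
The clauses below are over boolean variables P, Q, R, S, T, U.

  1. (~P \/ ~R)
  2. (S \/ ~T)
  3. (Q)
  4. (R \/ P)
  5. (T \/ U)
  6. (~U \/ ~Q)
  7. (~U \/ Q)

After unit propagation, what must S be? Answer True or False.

Unit clause (Q) sets Q = True.
(~U \/ ~Q): since Q = True, the clause reduces to (~U). U = False.
(T \/ U): since U = False, the clause reduces to (T). T = True.
From (~T \/ S) and T = True: S = True.

True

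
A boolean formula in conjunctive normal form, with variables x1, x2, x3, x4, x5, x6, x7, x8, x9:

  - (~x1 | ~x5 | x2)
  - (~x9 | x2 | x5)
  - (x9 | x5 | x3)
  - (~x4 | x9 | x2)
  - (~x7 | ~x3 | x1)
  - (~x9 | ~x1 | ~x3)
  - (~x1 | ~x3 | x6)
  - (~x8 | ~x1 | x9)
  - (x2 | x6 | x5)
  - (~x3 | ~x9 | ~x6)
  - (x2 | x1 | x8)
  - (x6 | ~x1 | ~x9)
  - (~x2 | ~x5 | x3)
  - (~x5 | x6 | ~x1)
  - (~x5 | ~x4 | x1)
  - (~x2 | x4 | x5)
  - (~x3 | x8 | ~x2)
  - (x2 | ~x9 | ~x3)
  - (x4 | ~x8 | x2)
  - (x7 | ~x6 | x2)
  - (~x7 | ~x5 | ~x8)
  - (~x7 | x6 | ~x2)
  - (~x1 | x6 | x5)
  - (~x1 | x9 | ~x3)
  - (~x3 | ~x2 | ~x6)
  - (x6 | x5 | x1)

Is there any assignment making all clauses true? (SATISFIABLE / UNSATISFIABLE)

Set x1 = False and propagate.
For the remaining variables, x2 = True, x3 = False, x4 = True, x5 = False, x6 = True, x7 = False, x8 = False, x9 = True works.
So x1 = 0, x2 = 1, x3 = 0, x4 = 1, x5 = 0, x6 = 1, x7 = 0, x8 = 0, x9 = 1 is a satisfying assignment.

SATISFIABLE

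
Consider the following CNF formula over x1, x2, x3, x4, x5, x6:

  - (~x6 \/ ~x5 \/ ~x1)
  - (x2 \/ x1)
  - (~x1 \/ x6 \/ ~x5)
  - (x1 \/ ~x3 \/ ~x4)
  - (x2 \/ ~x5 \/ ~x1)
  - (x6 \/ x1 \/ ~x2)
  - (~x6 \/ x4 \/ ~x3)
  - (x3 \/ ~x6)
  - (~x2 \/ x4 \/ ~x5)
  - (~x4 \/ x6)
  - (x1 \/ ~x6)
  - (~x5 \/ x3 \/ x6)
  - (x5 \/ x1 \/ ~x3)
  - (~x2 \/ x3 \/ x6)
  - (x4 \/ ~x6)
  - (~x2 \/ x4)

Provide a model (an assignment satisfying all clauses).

x1=True  x2=False  x3=True  x4=False  x5=False  x6=False

Set x1 = True and propagate.
Branch on x2: take x2 = False.
  then x5 is forced to False.
Set x3 = True and propagate.
The remaining clauses are satisfied by x4 = False, x6 = False.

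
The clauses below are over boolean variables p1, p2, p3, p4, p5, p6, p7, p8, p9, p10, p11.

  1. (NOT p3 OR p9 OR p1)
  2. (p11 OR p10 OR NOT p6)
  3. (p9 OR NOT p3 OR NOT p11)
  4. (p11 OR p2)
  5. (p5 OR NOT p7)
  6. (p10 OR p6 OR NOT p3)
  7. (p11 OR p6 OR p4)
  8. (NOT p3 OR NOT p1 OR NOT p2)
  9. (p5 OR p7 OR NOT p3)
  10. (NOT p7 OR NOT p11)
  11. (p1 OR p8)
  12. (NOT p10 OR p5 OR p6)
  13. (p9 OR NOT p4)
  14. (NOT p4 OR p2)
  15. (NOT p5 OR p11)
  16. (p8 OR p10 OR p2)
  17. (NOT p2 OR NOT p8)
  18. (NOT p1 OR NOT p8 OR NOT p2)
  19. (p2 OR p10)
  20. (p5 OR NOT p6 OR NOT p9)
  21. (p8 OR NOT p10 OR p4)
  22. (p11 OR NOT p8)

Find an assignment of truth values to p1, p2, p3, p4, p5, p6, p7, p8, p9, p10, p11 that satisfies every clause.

Try p1 = False.
  then p8 is forced to True.
  then p2 is forced to False.
  then p11 is forced to True.
  then p7 is forced to False.
  then p4 is forced to False.
  then p10 is forced to True.
Branch on p3: take p3 = True.
  then p9 is forced to True.
  then p5 is forced to True.
p6 is now unconstrained; take p6 = True.
Every clause has at least one true literal under this assignment.

p1=0, p2=0, p3=1, p4=0, p5=1, p6=1, p7=0, p8=1, p9=1, p10=1, p11=1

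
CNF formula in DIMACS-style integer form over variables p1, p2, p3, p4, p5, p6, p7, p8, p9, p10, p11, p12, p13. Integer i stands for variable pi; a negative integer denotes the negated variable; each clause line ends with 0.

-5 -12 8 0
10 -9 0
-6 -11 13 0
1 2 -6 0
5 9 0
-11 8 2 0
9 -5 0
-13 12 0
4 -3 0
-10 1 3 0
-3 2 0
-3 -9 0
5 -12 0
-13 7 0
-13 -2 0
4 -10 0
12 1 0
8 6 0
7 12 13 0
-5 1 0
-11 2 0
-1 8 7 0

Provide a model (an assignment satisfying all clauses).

p1 = 1, p2 = 1, p3 = 0, p4 = 1, p5 = 1, p6 = 1, p7 = 1, p8 = 0, p9 = 1, p10 = 1, p11 = 0, p12 = 0, p13 = 0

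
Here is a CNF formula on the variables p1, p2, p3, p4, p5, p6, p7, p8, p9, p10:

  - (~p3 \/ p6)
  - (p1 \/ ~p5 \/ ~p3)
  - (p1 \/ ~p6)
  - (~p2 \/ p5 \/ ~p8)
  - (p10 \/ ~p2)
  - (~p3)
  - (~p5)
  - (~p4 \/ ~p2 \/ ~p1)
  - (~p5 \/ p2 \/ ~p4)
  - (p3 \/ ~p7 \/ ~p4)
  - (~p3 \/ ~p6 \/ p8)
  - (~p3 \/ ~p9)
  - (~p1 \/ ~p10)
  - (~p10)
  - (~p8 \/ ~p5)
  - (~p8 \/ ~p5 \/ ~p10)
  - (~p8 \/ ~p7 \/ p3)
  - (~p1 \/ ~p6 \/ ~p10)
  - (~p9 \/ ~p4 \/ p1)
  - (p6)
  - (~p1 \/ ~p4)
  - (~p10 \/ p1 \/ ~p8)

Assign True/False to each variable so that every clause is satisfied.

p1=True, p2=False, p3=False, p4=False, p5=False, p6=True, p7=True, p8=False, p9=True, p10=False

Check each clause:
  1. (p6 \/ ~p3) — ~p3 is true.
  2. (p1 \/ ~p3 \/ ~p5) — p1 is true.
  3. (~p6 \/ p1) — p1 is true.
  4. (~p2 \/ ~p8 \/ p5) — ~p8 is true.
  5. (p10 \/ ~p2) — ~p2 is true.
  6. (~p3) — ~p3 is true.
  7. (~p5) — ~p5 is true.
  8. (~p4 \/ ~p2 \/ ~p1) — ~p4 is true.
  9. (p2 \/ ~p5 \/ ~p4) — ~p5 is true.
  10. (p3 \/ ~p4 \/ ~p7) — ~p4 is true.
  11. (~p3 \/ p8 \/ ~p6) — ~p3 is true.
  12. (~p3 \/ ~p9) — ~p3 is true.
  13. (~p10 \/ ~p1) — ~p10 is true.
  14. (~p10) — ~p10 is true.
  15. (~p5 \/ ~p8) — ~p8 is true.
  16. (~p5 \/ ~p8 \/ ~p10) — ~p8 is true.
  17. (~p7 \/ ~p8 \/ p3) — ~p8 is true.
  18. (~p1 \/ ~p6 \/ ~p10) — ~p10 is true.
  19. (p1 \/ ~p9 \/ ~p4) — p1 is true.
  20. (p6) — p6 is true.
  21. (~p1 \/ ~p4) — ~p4 is true.
  22. (~p10 \/ ~p8 \/ p1) — ~p8 is true.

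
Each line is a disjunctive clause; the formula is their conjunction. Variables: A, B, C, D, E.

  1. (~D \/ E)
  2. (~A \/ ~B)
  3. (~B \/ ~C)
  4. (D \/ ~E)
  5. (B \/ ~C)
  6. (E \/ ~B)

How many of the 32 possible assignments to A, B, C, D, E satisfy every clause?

5

The models are:
  A=F B=F C=F D=F E=F
  A=F B=F C=F D=T E=T
  A=F B=T C=F D=T E=T
  A=T B=F C=F D=F E=F
  A=T B=F C=F D=T E=T
That's 5 in total.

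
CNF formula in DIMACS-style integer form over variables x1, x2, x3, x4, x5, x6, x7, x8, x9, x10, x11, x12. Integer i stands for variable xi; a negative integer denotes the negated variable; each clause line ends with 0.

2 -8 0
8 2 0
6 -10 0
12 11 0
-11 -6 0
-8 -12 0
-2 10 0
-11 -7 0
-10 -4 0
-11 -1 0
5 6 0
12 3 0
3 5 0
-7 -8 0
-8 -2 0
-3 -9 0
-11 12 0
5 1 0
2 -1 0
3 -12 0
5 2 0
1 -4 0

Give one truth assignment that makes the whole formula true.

x1=F  x2=T  x3=T  x4=F  x5=T  x6=T  x7=T  x8=F  x9=F  x10=T  x11=F  x12=T

x4 occurs only negated in the remaining clauses — set x4 = False.
Pure literal: x5 appears only positively; assign x5 = True.
Set x1 = False and propagate.
The remaining clauses are satisfied by x2 = True, x3 = True, x6 = True, x7 = True, x8 = False, x9 = False, x10 = True, x11 = False, x12 = True.
Check each clause:
  1. (NOT x8 OR x2) — NOT x8 is true.
  2. (x2 OR x8) — x2 is true.
  3. (x6 OR NOT x10) — x6 is true.
  4. (x11 OR x12) — x12 is true.
  5. (NOT x11 OR NOT x6) — NOT x11 is true.
  6. (NOT x8 OR NOT x12) — NOT x8 is true.
  7. (NOT x2 OR x10) — x10 is true.
  8. (NOT x7 OR NOT x11) — NOT x11 is true.
  9. (NOT x10 OR NOT x4) — NOT x4 is true.
  10. (NOT x1 OR NOT x11) — NOT x11 is true.
  11. (x6 OR x5) — x5 is true.
  12. (x12 OR x3) — x3 is true.
  13. (x5 OR x3) — x3 is true.
  14. (NOT x8 OR NOT x7) — NOT x8 is true.
  15. (NOT x8 OR NOT x2) — NOT x8 is true.
  16. (NOT x3 OR NOT x9) — NOT x9 is true.
  17. (x12 OR NOT x11) — x12 is true.
  18. (x1 OR x5) — x5 is true.
  19. (NOT x1 OR x2) — x2 is true.
  20. (x3 OR NOT x12) — x3 is true.
  21. (x5 OR x2) — x2 is true.
  22. (x1 OR NOT x4) — NOT x4 is true.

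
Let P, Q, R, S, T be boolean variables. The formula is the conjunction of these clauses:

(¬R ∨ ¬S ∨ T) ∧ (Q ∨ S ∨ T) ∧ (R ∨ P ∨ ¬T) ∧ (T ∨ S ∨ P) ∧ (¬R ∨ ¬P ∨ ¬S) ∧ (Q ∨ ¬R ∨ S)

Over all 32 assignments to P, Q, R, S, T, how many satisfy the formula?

Case analysis on S and R:
  S=1, R=1: remaining (P,Q,T) ∈ {(0,0,1); (0,1,1)} — 2.
  S=1, R=0: Q free; 3 ways for (P,T) × 2^1 = 6.
  S=0, R=1: remaining (P,Q,T) ∈ {(0,1,1); (1,1,0); (1,1,1)} — 3.
  S=0, R=0: remaining (P,Q,T) ∈ {(1,0,1); (1,1,0); (1,1,1)} — 3.
Total: 2 + 6 + 3 + 3 = 14.

14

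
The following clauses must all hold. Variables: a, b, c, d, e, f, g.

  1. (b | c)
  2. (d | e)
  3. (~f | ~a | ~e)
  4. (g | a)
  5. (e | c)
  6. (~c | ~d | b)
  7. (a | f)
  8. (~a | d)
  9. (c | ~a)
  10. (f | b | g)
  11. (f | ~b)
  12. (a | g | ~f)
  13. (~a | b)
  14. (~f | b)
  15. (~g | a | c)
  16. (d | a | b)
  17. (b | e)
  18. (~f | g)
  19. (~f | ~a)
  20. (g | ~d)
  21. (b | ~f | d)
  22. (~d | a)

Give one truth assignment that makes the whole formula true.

a=F, b=T, c=T, d=F, e=T, f=T, g=T

Check each clause:
  1. (b | c) — b is true.
  2. (e | d) — e is true.
  3. (~e | ~a | ~f) — ~a is true.
  4. (g | a) — g is true.
  5. (e | c) — c is true.
  6. (~d | b | ~c) — b is true.
  7. (a | f) — f is true.
  8. (d | ~a) — ~a is true.
  9. (~a | c) — c is true.
  10. (f | b | g) — b is true.
  11. (~b | f) — f is true.
  12. (g | ~f | a) — g is true.
  13. (~a | b) — b is true.
  14. (b | ~f) — b is true.
  15. (~g | c | a) — c is true.
  16. (b | a | d) — b is true.
  17. (e | b) — b is true.
  18. (~f | g) — g is true.
  19. (~f | ~a) — ~a is true.
  20. (g | ~d) — ~d is true.
  21. (d | ~f | b) — b is true.
  22. (~d | a) — ~d is true.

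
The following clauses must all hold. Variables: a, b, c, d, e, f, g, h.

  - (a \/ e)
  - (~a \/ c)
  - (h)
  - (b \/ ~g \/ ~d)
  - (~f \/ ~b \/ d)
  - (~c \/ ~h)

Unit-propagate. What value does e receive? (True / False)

True

(h) stands alone — h = True.
(~h \/ ~c): since h = True, the clause reduces to (~c). c = False.
(c \/ ~a): since c = False, the clause reduces to (~a). a = False.
(a \/ e) with a = False leaves only e, so e = True.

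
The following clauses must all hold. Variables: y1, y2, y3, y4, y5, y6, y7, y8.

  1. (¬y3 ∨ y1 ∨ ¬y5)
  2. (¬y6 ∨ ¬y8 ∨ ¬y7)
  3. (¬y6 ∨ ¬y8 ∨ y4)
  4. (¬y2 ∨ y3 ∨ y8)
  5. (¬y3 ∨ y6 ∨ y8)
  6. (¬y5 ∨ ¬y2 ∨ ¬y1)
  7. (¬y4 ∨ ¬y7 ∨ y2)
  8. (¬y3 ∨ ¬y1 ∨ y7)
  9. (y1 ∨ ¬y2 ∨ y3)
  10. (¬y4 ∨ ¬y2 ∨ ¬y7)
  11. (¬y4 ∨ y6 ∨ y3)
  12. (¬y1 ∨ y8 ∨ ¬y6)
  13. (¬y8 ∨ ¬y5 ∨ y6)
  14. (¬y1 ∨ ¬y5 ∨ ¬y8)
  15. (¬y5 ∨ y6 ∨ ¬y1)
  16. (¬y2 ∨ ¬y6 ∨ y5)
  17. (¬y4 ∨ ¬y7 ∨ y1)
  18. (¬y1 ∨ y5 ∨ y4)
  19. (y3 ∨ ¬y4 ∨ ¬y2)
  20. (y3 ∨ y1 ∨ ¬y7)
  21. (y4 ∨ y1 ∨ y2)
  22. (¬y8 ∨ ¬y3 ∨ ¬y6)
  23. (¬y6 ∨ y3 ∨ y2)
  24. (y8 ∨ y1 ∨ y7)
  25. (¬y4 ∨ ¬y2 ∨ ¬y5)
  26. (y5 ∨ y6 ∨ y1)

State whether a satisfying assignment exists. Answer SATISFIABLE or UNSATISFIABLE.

UNSATISFIABLE

y1 = True:
  y6 = True:
    propagation gives y8=True, y7=False, y4=True, y3=False; an empty clause results — contradiction.
  y6 = False:
    propagation gives y5=False, y4=True, y3=True, y8=True; an empty clause results — contradiction.
y1 = False:
  y2 = True:
    propagation gives y3=True, y5=False, y6=False; an empty clause results — contradiction.
  y2 = False:
    y6 = True:
      propagation gives y3=False; contradiction.
    y6 = False:
      propagation gives y3=True, y5=False; contradiction.
Every branch closes, so no satisfying assignment exists.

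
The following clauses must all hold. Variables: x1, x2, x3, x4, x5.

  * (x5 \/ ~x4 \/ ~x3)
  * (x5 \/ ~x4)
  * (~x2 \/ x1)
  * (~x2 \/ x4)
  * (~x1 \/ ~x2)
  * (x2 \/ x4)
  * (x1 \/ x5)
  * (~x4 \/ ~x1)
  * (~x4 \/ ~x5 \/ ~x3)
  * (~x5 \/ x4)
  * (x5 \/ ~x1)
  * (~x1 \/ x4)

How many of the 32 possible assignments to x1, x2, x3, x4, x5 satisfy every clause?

1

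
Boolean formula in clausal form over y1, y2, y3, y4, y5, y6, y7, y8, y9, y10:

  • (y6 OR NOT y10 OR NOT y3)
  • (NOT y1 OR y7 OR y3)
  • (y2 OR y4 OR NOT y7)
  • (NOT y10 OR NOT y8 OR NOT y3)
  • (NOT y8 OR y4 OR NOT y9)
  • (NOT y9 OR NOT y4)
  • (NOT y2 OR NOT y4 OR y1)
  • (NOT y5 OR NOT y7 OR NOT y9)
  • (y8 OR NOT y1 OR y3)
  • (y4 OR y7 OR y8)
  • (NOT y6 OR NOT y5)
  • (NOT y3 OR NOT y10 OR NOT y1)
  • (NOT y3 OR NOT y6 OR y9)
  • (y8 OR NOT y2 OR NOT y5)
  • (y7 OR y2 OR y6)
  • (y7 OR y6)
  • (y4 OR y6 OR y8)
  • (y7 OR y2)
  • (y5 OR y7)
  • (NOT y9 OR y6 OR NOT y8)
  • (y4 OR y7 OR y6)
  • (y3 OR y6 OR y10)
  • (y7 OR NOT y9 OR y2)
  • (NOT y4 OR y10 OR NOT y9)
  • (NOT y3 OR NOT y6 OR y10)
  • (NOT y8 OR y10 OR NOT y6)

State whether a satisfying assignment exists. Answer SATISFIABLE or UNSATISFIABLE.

Branch on y1: take y1 = True.
Set y2 = True and propagate.
Set y3 = True and propagate.
  then y10 is forced to False.
  then y6 is forced to False.
  then y7 is forced to True.
The remaining clauses are satisfied by y4 = False, y5 = False, y8 = True, y9 = False.
So y1=T  y2=T  y3=T  y4=F  y5=F  y6=F  y7=T  y8=T  y9=F  y10=F is a satisfying assignment.

SATISFIABLE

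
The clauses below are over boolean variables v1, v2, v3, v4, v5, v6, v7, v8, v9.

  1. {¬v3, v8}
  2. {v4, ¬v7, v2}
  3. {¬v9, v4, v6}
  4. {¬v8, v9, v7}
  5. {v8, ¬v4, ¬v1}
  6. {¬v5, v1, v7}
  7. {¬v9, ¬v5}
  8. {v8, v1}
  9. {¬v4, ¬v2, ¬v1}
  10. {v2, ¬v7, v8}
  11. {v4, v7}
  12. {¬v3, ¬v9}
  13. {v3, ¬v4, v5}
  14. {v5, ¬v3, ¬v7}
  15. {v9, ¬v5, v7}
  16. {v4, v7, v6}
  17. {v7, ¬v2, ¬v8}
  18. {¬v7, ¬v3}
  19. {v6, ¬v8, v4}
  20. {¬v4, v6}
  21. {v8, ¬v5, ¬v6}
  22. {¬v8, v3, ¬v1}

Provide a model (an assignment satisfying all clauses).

Set v1 = False and propagate.
  then v8 is forced to True.
Set v2 = True and propagate.
  then v7 is forced to True.
  then v3 is forced to False.
The remaining clauses are satisfied by v4 = False, v5 = False, v6 = True, v9 = False.
Every clause has at least one true literal under this assignment.

v1=0, v2=1, v3=0, v4=0, v5=0, v6=1, v7=1, v8=1, v9=0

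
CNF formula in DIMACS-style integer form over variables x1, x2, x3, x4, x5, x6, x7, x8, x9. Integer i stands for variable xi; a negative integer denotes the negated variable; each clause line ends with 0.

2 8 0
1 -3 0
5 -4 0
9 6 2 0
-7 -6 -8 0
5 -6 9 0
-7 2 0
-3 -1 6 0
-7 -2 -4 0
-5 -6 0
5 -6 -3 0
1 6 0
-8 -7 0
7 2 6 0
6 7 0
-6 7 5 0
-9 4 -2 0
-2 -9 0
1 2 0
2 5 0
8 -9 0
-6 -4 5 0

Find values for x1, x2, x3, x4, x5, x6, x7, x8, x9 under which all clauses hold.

x1 = True, x2 = True, x3 = False, x4 = False, x5 = False, x6 = False, x7 = True, x8 = False, x9 = False

Check each clause:
  1. (x2 ∨ x8) — x2 is true.
  2. (x1 ∨ ¬x3) — x1 is true.
  3. (¬x4 ∨ x5) — ¬x4 is true.
  4. (x6 ∨ x9 ∨ x2) — x2 is true.
  5. (¬x8 ∨ ¬x7 ∨ ¬x6) — ¬x8 is true.
  6. (x9 ∨ ¬x6 ∨ x5) — ¬x6 is true.
  7. (¬x7 ∨ x2) — x2 is true.
  8. (¬x1 ∨ x6 ∨ ¬x3) — ¬x3 is true.
  9. (¬x2 ∨ ¬x4 ∨ ¬x7) — ¬x4 is true.
  10. (¬x6 ∨ ¬x5) — ¬x6 is true.
  11. (x5 ∨ ¬x6 ∨ ¬x3) — ¬x3 is true.
  12. (x6 ∨ x1) — x1 is true.
  13. (¬x8 ∨ ¬x7) — ¬x8 is true.
  14. (x7 ∨ x2 ∨ x6) — x2 is true.
  15. (x7 ∨ x6) — x7 is true.
  16. (x7 ∨ x5 ∨ ¬x6) — ¬x6 is true.
  17. (¬x2 ∨ x4 ∨ ¬x9) — ¬x9 is true.
  18. (¬x9 ∨ ¬x2) — ¬x9 is true.
  19. (x1 ∨ x2) — x1 is true.
  20. (x2 ∨ x5) — x2 is true.
  21. (x8 ∨ ¬x9) — ¬x9 is true.
  22. (¬x6 ∨ x5 ∨ ¬x4) — ¬x6 is true.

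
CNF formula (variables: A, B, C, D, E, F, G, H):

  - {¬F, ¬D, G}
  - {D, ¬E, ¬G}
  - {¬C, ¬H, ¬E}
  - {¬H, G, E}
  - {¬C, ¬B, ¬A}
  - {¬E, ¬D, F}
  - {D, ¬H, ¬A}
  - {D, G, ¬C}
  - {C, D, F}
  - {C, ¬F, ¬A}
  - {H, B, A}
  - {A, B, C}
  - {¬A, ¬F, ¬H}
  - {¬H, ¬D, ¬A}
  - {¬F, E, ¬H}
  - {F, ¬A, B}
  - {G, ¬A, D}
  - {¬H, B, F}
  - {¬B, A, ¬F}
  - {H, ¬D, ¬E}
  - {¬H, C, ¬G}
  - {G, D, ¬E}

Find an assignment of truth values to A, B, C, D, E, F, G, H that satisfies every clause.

A = F, B = T, C = T, D = T, E = F, F = F, G = T, H = T

Set A = False and propagate.
Branch on B: take B = True.
  then F is forced to False.
For the remaining variables, C = True, D = True, E = False, G = True, H = True works.
Every clause has at least one true literal under this assignment.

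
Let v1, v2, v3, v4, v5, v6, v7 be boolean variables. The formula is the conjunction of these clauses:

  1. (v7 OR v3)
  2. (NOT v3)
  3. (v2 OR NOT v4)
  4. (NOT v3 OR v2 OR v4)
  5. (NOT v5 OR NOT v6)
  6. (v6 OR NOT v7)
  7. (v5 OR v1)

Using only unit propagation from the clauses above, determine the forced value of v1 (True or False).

True

(NOT v3) is a unit clause: v3 = False.
(v7 OR v3): since v3 = False, the clause reduces to (v7). v7 = True.
In (NOT v7 OR v6), NOT v7 is now false; v6 must hold, so v6 = True.
From (NOT v5 OR NOT v6) and v6 = True: v5 = False.
(v5 OR v1): since v5 = False, the clause reduces to (v1). v1 = True.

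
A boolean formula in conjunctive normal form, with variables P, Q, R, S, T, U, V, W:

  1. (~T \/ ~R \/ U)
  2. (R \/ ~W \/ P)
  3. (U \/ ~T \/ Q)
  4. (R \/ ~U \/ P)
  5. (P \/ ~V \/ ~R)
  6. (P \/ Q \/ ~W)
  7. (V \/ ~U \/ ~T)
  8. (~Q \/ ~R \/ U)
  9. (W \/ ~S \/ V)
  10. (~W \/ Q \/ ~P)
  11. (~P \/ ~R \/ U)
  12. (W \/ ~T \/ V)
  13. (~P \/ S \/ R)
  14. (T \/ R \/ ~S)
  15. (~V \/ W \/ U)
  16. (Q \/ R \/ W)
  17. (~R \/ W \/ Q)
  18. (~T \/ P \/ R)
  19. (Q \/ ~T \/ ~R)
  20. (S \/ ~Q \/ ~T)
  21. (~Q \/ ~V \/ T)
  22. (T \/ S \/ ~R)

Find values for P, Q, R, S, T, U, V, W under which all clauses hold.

P = False, Q = True, R = True, S = True, T = False, U = True, V = False, W = True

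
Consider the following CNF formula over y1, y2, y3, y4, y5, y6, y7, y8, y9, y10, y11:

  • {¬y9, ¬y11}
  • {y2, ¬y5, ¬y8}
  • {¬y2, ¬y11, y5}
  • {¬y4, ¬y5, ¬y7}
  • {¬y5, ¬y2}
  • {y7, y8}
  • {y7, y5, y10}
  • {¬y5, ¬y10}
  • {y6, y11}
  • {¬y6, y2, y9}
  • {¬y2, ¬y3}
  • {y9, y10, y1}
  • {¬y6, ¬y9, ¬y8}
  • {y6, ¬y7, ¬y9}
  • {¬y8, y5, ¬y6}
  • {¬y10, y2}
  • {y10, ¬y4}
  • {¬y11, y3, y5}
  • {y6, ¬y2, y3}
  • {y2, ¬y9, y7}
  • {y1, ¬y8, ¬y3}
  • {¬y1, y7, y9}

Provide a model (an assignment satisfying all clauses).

y1=True  y2=True  y3=False  y4=False  y5=False  y6=True  y7=True  y8=False  y9=False  y10=False  y11=False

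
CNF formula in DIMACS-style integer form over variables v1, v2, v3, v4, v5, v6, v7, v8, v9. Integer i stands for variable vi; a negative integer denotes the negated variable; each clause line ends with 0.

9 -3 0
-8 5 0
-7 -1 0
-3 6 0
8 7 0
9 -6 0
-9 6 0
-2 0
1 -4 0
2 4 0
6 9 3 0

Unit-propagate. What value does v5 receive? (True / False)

True

(~v2) stands alone — v2 = False.
(v4 \/ v2): since v2 = False, the clause reduces to (v4). v4 = True.
(v1 \/ ~v4): since v4 = True, the clause reduces to (v1). v1 = True.
In (~v1 \/ ~v7), ~v1 is now false; ~v7 must hold, so v7 = False.
(v7 \/ v8): since v7 = False, the clause reduces to (v8). v8 = True.
In (v5 \/ ~v8), ~v8 is now false; v5 must hold, so v5 = True.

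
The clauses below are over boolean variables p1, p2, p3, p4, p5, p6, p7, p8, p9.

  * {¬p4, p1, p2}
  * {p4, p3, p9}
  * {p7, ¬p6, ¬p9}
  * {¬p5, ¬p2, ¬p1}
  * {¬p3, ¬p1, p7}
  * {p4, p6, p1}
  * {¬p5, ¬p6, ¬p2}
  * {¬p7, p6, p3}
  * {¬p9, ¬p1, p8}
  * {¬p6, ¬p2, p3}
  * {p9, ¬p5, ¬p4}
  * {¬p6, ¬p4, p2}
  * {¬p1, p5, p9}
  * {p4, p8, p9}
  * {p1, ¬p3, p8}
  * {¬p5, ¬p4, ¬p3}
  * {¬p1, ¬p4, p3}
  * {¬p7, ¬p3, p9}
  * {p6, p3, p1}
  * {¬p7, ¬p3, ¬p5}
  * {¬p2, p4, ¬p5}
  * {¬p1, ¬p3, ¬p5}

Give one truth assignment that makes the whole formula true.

p1=False  p2=False  p3=False  p4=False  p5=True  p6=True  p7=True  p8=False  p9=True

Check each clause:
  1. {p1, p2, ¬p4} — ¬p4 is true.
  2. {p9, p3, p4} — p9 is true.
  3. {p7, ¬p9, ¬p6} — p7 is true.
  4. {¬p2, ¬p5, ¬p1} — ¬p1 is true.
  5. {p7, ¬p1, ¬p3} — ¬p3 is true.
  6. {p1, p4, p6} — p6 is true.
  7. {¬p2, ¬p6, ¬p5} — ¬p2 is true.
  8. {p6, ¬p7, p3} — p6 is true.
  9. {p8, ¬p9, ¬p1} — ¬p1 is true.
  10. {p3, ¬p2, ¬p6} — ¬p2 is true.
  11. {¬p4, p9, ¬p5} — p9 is true.
  12. {¬p6, p2, ¬p4} — ¬p4 is true.
  13. {p5, ¬p1, p9} — p9 is true.
  14. {p8, p4, p9} — p9 is true.
  15. {¬p3, p1, p8} — ¬p3 is true.
  16. {¬p4, ¬p3, ¬p5} — ¬p4 is true.
  17. {¬p1, ¬p4, p3} — ¬p4 is true.
  18. {p9, ¬p7, ¬p3} — p9 is true.
  19. {p6, p1, p3} — p6 is true.
  20. {¬p7, ¬p5, ¬p3} — ¬p3 is true.
  21. {p4, ¬p2, ¬p5} — ¬p2 is true.
  22. {¬p3, ¬p1, ¬p5} — ¬p3 is true.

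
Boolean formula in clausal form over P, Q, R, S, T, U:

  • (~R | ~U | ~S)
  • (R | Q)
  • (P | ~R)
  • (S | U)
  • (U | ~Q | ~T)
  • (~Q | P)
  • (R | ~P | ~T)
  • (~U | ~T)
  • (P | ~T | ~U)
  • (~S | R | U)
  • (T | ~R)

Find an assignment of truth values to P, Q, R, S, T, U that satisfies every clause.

P=True, Q=False, R=True, S=True, T=True, U=False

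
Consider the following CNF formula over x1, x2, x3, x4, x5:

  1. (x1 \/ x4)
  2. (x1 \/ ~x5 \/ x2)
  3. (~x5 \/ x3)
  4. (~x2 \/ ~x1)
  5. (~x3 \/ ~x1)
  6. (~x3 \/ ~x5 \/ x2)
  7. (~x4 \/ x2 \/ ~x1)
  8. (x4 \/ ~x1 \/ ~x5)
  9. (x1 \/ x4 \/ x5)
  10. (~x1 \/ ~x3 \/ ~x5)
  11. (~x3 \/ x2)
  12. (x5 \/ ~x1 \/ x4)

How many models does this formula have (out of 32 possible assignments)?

The models are:
  x1=F x2=F x3=F x4=T x5=F
  x1=F x2=T x3=F x4=T x5=F
  x1=F x2=T x3=T x4=T x5=F
  x1=F x2=T x3=T x4=T x5=T
That's 4 in total.

4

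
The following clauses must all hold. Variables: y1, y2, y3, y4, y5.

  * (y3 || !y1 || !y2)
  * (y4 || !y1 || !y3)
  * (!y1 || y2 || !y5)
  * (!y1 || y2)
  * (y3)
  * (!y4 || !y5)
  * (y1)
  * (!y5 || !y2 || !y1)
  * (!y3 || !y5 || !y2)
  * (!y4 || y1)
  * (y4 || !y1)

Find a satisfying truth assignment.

y1=1  y2=1  y3=1  y4=1  y5=0

Unit propagation: (y3) forces y3 = True.
(y1) is a unit clause, so y1 = True.
The clause (y4) is unit: y4 must be True.
The clause (y2) is unit: y2 must be True.
Unit propagation: (!y5) forces y5 = False.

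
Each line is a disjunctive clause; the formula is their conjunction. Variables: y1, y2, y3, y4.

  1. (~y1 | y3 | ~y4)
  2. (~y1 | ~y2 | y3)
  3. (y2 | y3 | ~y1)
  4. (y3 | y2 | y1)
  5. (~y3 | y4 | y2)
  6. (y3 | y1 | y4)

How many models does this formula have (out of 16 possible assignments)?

7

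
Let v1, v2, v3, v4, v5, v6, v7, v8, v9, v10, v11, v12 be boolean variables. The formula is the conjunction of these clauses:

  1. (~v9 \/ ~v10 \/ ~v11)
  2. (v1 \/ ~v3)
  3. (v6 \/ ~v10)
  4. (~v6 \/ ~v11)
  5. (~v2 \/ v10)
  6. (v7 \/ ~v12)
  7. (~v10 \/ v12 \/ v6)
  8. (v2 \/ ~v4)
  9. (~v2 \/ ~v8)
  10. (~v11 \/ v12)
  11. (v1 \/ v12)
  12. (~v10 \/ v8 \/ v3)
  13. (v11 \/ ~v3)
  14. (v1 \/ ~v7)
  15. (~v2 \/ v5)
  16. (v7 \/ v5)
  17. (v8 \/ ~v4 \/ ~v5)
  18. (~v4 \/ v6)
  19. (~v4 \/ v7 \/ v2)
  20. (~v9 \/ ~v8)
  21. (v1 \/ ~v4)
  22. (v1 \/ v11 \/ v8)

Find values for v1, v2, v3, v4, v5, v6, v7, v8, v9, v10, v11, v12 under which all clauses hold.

v1 occurs only positively in the remaining clauses — set v1 = True.
v4 occurs only negated in the remaining clauses — set v4 = False.
Try v2 = False.
Set v3 = False and propagate.
For the remaining variables, v5 = False, v6 = False, v7 = True, v8 = False, v9 = True, v10 = False, v11 = False, v12 = False works.
Check each clause:
  1. (~v10 \/ ~v9 \/ ~v11) — ~v11 is true.
  2. (~v3 \/ v1) — v1 is true.
  3. (~v10 \/ v6) — ~v10 is true.
  4. (~v11 \/ ~v6) — ~v6 is true.
  5. (v10 \/ ~v2) — ~v2 is true.
  6. (~v12 \/ v7) — ~v12 is true.
  7. (~v10 \/ v6 \/ v12) — ~v10 is true.
  8. (~v4 \/ v2) — ~v4 is true.
  9. (~v2 \/ ~v8) — ~v8 is true.
  10. (~v11 \/ v12) — ~v11 is true.
  11. (v12 \/ v1) — v1 is true.
  12. (v8 \/ ~v10 \/ v3) — ~v10 is true.
  13. (v11 \/ ~v3) — ~v3 is true.
  14. (~v7 \/ v1) — v1 is true.
  15. (v5 \/ ~v2) — ~v2 is true.
  16. (v7 \/ v5) — v7 is true.
  17. (~v4 \/ ~v5 \/ v8) — ~v5 is true.
  18. (v6 \/ ~v4) — ~v4 is true.
  19. (v7 \/ ~v4 \/ v2) — ~v4 is true.
  20. (~v9 \/ ~v8) — ~v8 is true.
  21. (~v4 \/ v1) — v1 is true.
  22. (v8 \/ v11 \/ v1) — v1 is true.

v1=True, v2=False, v3=False, v4=False, v5=False, v6=False, v7=True, v8=False, v9=True, v10=False, v11=False, v12=False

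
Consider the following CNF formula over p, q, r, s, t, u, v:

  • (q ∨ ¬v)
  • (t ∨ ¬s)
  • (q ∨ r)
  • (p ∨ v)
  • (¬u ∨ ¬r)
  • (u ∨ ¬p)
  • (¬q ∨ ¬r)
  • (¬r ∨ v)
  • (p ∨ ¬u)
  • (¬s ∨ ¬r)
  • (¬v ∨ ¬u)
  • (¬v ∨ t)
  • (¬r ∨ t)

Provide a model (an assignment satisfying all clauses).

p=T, q=T, r=F, s=T, t=T, u=T, v=F

Pure literal: t appears only positively; assign t = True.
Try p = True.
  then u is forced to True.
  then r is forced to False.
  then q is forced to True.
  then v is forced to False.
s is now unconstrained; take s = True.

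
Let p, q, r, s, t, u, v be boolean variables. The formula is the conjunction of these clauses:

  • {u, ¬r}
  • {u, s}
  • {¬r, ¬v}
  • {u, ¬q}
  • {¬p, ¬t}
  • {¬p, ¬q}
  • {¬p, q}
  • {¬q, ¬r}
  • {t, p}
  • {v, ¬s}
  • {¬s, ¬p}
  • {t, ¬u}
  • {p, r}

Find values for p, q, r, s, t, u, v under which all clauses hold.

p = 0  q = 0  r = 1  s = 0  t = 1  u = 1  v = 0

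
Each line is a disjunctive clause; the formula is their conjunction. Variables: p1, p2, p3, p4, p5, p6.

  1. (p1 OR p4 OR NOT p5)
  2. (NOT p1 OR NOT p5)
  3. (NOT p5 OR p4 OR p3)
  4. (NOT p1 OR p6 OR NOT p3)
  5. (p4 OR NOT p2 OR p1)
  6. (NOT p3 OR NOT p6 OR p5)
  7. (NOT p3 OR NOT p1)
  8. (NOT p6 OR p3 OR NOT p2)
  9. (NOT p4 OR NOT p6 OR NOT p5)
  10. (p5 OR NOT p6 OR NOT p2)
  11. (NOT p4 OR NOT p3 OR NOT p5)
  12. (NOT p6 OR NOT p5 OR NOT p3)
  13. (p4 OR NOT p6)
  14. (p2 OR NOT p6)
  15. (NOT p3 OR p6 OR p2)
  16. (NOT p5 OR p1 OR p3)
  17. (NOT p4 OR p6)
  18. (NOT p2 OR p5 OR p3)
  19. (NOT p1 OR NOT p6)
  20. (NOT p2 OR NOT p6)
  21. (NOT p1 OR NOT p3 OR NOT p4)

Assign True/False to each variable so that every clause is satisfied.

Try p1 = True.
  then p5 is forced to False.
  then p3 is forced to False.
  then p2 is forced to False.
  then p6 is forced to False.
  then p4 is forced to False.
Check each clause:
  1. (p1 OR p4 OR NOT p5) — p1 is true.
  2. (NOT p1 OR NOT p5) — NOT p5 is true.
  3. (p4 OR NOT p5 OR p3) — NOT p5 is true.
  4. (p6 OR NOT p3 OR NOT p1) — NOT p3 is true.
  5. (p4 OR p1 OR NOT p2) — p1 is true.
  6. (NOT p3 OR p5 OR NOT p6) — NOT p6 is true.
  7. (NOT p1 OR NOT p3) — NOT p3 is true.
  8. (NOT p2 OR p3 OR NOT p6) — NOT p6 is true.
  9. (NOT p4 OR NOT p6 OR NOT p5) — NOT p6 is true.
  10. (NOT p2 OR NOT p6 OR p5) — NOT p6 is true.
  11. (NOT p3 OR NOT p5 OR NOT p4) — NOT p5 is true.
  12. (NOT p5 OR NOT p6 OR NOT p3) — NOT p6 is true.
  13. (NOT p6 OR p4) — NOT p6 is true.
  14. (p2 OR NOT p6) — NOT p6 is true.
  15. (NOT p3 OR p6 OR p2) — NOT p3 is true.
  16. (p1 OR p3 OR NOT p5) — p1 is true.
  17. (NOT p4 OR p6) — NOT p4 is true.
  18. (p3 OR p5 OR NOT p2) — NOT p2 is true.
  19. (NOT p6 OR NOT p1) — NOT p6 is true.
  20. (NOT p6 OR NOT p2) — NOT p6 is true.
  21. (NOT p4 OR NOT p3 OR NOT p1) — NOT p4 is true.

p1 = 1, p2 = 0, p3 = 0, p4 = 0, p5 = 0, p6 = 0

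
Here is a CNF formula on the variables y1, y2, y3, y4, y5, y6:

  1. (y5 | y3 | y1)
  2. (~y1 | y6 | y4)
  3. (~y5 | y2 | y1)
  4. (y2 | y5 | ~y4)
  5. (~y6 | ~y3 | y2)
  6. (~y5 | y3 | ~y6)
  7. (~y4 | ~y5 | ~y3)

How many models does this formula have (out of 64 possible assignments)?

19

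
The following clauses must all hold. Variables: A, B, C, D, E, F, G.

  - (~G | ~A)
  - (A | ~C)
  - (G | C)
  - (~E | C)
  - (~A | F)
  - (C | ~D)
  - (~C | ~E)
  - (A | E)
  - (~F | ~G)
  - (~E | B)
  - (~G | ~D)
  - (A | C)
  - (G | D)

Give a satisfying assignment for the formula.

A=1, B=1, C=1, D=1, E=0, F=1, G=0

Check each clause:
  1. (~A | ~G) — ~G is true.
  2. (A | ~C) — A is true.
  3. (C | G) — C is true.
  4. (~E | C) — C is true.
  5. (F | ~A) — F is true.
  6. (~D | C) — C is true.
  7. (~C | ~E) — ~E is true.
  8. (A | E) — A is true.
  9. (~G | ~F) — ~G is true.
  10. (~E | B) — B is true.
  11. (~D | ~G) — ~G is true.
  12. (A | C) — A is true.
  13. (D | G) — D is true.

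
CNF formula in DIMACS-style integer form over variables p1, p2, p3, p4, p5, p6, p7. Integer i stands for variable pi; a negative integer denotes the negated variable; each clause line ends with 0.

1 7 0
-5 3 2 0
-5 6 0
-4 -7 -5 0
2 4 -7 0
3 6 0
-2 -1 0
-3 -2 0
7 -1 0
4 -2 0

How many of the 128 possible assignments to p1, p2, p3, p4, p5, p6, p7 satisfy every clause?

7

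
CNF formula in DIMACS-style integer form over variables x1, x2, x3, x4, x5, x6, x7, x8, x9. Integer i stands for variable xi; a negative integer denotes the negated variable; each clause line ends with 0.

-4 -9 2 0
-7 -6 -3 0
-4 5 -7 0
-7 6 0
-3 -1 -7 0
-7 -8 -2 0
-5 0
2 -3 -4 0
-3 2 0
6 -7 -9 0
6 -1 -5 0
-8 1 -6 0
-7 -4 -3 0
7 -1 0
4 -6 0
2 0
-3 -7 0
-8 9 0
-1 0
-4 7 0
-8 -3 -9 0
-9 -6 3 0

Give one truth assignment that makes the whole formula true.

x1 = 0, x2 = 1, x3 = 1, x4 = 0, x5 = 0, x6 = 0, x7 = 0, x8 = 0, x9 = 1

Check each clause:
  1. (!x9 || x2 || !x4) — x2 is true.
  2. (!x6 || !x7 || !x3) — !x7 is true.
  3. (!x4 || !x7 || x5) — !x7 is true.
  4. (!x7 || x6) — !x7 is true.
  5. (!x1 || !x3 || !x7) — !x7 is true.
  6. (!x7 || !x8 || !x2) — !x8 is true.
  7. (!x5) — !x5 is true.
  8. (x2 || !x4 || !x3) — x2 is true.
  9. (x2 || !x3) — x2 is true.
  10. (!x9 || !x7 || x6) — !x7 is true.
  11. (!x1 || x6 || !x5) — !x5 is true.
  12. (!x8 || x1 || !x6) — !x8 is true.
  13. (!x4 || !x3 || !x7) — !x7 is true.
  14. (!x1 || x7) — !x1 is true.
  15. (!x6 || x4) — !x6 is true.
  16. (x2) — x2 is true.
  17. (!x3 || !x7) — !x7 is true.
  18. (x9 || !x8) — !x8 is true.
  19. (!x1) — !x1 is true.
  20. (!x4 || x7) — !x4 is true.
  21. (!x3 || !x8 || !x9) — !x8 is true.
  22. (!x9 || !x6 || x3) — !x6 is true.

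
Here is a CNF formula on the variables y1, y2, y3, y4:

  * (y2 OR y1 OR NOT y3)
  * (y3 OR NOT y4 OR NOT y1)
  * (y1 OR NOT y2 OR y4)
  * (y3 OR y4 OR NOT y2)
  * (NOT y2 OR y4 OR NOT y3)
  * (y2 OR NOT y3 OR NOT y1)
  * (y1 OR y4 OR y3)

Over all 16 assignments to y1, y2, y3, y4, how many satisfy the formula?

The models are:
  y1=F y2=F y3=F y4=T
  y1=F y2=T y3=F y4=T
  y1=F y2=T y3=T y4=T
  y1=T y2=F y3=F y4=F
  y1=T y2=T y3=T y4=T
That's 5 in total.

5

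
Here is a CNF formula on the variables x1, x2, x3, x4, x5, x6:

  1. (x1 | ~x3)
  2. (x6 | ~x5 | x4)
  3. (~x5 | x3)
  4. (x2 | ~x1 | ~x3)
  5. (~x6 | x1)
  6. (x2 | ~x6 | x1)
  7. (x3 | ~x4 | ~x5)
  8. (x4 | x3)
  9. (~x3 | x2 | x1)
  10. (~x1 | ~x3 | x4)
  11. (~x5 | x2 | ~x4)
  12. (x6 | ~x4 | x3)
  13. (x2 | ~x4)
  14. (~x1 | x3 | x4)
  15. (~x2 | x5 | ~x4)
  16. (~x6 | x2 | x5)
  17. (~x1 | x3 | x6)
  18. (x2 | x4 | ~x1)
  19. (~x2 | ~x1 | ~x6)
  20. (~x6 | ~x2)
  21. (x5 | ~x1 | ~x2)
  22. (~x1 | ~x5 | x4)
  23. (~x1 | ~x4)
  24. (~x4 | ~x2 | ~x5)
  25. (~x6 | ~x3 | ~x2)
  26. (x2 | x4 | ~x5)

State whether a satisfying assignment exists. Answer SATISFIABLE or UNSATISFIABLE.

x2 = True:
  x4 = True:
    propagation gives x3=True, x1=True; an empty clause results — contradiction.
  x4 = False:
    propagation gives x5=False, x3=True, x1=True; an empty clause results — contradiction.
x2 = False:
  propagation gives x4=False, x3=True, x1=True; an empty clause results — contradiction.
Every branch closes, so no satisfying assignment exists.

UNSATISFIABLE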